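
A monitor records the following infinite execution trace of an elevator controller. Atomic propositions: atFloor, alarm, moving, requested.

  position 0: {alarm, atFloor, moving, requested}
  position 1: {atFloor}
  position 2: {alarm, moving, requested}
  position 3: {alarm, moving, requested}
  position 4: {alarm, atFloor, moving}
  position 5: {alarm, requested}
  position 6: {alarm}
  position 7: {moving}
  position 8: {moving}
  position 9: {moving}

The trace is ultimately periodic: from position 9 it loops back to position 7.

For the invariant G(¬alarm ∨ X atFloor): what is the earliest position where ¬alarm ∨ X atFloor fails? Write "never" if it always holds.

2

Check ¬alarm ∨ X atFloor at each position in order: 0 ✓, 1 ✓.
At position 2 the labels are {alarm, moving, requested} and the next position 3 has {alarm, moving, requested}, so ¬alarm ∨ X atFloor is false there. This is the first violation.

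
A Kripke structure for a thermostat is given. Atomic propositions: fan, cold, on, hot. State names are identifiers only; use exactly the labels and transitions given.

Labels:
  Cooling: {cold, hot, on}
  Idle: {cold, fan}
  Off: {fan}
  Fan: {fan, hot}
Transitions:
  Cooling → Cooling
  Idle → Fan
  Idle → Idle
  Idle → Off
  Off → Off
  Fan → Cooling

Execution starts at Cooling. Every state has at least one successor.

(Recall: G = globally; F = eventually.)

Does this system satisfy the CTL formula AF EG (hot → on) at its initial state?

Holds

States satisfying EG (hot → on): {Cooling, Idle, Off}.
States satisfying AF EG (hot → on): {Cooling, Idle, Off, Fan}.
Cooling ∈ Sat(AF EG (hot → on)).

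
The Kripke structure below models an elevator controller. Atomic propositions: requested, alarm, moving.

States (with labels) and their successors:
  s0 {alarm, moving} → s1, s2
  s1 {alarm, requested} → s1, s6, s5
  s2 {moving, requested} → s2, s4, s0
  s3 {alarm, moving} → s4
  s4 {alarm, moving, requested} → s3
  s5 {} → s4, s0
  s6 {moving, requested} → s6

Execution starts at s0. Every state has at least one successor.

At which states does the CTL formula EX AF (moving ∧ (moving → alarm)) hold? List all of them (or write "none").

States satisfying AF (moving ∧ (moving → alarm)): {s0, s3, s4, s5}.
States satisfying EX AF (moving ∧ (moving → alarm)): {s1, s2, s3, s4, s5}.

{s1, s2, s3, s4, s5}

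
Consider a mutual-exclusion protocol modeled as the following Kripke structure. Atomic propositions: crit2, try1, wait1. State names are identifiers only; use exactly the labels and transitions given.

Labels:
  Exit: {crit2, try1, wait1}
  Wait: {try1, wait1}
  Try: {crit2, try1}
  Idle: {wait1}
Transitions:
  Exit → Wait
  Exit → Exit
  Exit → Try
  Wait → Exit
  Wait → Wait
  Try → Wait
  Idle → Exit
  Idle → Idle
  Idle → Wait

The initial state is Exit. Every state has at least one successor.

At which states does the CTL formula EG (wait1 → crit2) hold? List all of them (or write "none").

{Exit}

States satisfying wait1 → crit2: {Exit, Try}.
States satisfying EG (wait1 → crit2): {Exit}.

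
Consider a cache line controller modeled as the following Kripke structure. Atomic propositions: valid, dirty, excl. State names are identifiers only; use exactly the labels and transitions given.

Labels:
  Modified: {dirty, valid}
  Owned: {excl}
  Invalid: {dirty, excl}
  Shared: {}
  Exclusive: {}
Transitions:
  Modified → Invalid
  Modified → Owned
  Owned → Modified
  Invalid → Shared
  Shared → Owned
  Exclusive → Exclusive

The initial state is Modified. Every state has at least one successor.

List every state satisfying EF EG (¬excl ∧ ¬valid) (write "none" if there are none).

{Exclusive}

States satisfying EG (¬excl ∧ ¬valid): {Exclusive}.
States satisfying EF EG (¬excl ∧ ¬valid): {Exclusive}.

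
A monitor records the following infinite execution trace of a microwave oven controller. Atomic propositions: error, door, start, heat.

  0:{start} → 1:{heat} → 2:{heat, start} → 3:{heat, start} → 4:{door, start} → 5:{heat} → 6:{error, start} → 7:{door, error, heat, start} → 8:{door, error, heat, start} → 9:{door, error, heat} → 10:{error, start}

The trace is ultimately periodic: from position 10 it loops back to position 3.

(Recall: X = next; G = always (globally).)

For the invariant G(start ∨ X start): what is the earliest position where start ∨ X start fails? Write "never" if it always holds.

start ∨ X start holds at every position 0..10, and those are all the positions the trace ever visits, so the invariant G(start ∨ X start) is never violated.

never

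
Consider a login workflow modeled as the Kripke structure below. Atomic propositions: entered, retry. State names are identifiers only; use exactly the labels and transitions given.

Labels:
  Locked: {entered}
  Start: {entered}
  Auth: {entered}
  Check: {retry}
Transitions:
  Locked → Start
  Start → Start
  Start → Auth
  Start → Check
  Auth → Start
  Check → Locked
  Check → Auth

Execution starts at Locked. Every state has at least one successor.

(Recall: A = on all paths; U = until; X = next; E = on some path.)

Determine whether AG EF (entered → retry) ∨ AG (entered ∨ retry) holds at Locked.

Satisfied

States satisfying EF (entered → retry): {Locked, Start, Auth, Check}.
States satisfying AG EF (entered → retry): {Locked, Start, Auth, Check}.
States satisfying entered ∨ retry: {Locked, Start, Auth, Check}.
States satisfying AG (entered ∨ retry): {Locked, Start, Auth, Check}.
States satisfying AG EF (entered → retry) ∨ AG (entered ∨ retry): {Locked, Start, Auth, Check}.
Locked ∈ Sat(AG EF (entered → retry) ∨ AG (entered ∨ retry)).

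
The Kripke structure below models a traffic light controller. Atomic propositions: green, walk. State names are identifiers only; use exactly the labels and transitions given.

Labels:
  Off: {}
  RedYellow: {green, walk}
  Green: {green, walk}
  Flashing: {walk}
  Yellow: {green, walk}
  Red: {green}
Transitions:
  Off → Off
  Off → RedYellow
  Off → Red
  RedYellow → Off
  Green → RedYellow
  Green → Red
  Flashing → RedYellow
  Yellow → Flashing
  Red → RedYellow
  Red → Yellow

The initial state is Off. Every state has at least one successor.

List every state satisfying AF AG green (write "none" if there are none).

none

States satisfying AG green: ∅.
States satisfying AF AG green: ∅.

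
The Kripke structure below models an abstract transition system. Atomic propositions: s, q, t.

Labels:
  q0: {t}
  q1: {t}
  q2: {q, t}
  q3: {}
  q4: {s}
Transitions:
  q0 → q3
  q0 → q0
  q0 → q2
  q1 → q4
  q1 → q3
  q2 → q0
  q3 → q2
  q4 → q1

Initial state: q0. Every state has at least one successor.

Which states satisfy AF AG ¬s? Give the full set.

States satisfying AG ¬s: {q0, q2, q3}.
States satisfying AF AG ¬s: {q0, q2, q3}.

{q0, q2, q3}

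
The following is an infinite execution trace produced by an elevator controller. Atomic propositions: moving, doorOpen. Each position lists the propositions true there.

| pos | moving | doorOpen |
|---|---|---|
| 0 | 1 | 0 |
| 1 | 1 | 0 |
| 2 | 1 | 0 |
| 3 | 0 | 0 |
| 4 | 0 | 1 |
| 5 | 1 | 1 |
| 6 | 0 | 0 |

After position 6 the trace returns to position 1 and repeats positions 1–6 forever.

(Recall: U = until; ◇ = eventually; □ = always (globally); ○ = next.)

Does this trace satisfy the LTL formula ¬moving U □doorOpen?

Does not hold

Walking from position 0: at position 0, □doorOpen has not yet held and ¬moving fails, so ¬moving U □doorOpen is false.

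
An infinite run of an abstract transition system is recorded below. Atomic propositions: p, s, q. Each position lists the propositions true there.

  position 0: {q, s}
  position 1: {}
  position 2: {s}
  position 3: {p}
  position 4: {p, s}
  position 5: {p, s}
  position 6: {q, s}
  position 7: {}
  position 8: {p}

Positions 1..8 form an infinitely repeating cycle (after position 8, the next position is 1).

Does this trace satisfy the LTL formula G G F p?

G F p holds at every position 0..8, and those are all positions ever visited, so G G F p holds.

Satisfied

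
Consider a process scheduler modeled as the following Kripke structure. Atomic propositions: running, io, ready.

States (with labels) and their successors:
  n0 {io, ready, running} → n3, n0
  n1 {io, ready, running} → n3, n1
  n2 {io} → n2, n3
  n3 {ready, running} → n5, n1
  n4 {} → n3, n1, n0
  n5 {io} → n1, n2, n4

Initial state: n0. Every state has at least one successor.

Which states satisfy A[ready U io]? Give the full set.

States satisfying ready: {n0, n1, n3}.
States satisfying io: {n0, n1, n2, n5}.
States satisfying A[ready U io]: {n0, n1, n2, n3, n5}.

{n0, n1, n2, n3, n5}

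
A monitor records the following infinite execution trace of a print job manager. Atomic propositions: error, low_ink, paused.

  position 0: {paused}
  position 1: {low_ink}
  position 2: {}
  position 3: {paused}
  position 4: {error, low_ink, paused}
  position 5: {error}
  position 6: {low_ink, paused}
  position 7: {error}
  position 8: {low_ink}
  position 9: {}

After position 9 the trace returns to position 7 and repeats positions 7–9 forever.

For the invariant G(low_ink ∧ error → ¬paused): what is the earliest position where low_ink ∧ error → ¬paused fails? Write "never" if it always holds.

4

Check low_ink ∧ error → ¬paused at each position in order: 0 ✓, 1 ✓, 2 ✓, 3 ✓.
At position 4 the labels are {error, low_ink, paused}, so low_ink ∧ error → ¬paused is false there. This is the first violation.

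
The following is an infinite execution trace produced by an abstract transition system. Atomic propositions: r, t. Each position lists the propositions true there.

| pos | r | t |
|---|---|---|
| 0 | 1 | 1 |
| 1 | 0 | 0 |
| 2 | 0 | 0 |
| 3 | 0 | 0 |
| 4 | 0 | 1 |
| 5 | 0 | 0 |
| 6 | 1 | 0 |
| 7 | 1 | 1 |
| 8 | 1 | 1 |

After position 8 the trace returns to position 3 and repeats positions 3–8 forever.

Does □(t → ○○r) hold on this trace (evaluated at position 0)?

Does not hold

t → ○○r must hold at every position from 0 onward. It fails at position 0, so □(t → ○○r) is false.
Positions where t holds: 0, 4, 7, 8.
Check ○○r at each: 0→fails, 4→ok, 7→fails, 8→fails.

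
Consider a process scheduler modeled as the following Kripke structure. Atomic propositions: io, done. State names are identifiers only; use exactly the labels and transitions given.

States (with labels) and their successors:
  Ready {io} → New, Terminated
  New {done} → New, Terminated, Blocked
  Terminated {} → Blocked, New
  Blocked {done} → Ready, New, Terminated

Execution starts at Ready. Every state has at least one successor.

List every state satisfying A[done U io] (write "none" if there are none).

States satisfying done: {New, Blocked}.
States satisfying io: {Ready}.
States satisfying A[done U io]: {Ready}.

{Ready}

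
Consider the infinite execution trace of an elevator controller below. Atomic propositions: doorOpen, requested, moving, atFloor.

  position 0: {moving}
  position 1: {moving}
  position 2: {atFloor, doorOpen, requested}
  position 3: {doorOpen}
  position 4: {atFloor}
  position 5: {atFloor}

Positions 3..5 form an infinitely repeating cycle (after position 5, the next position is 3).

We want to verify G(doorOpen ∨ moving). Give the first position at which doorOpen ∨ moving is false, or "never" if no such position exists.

Check doorOpen ∨ moving at each position in order: 0 ✓, 1 ✓, 2 ✓, 3 ✓.
At position 4 the labels are {atFloor}, so doorOpen ∨ moving is false there. This is the first violation.

4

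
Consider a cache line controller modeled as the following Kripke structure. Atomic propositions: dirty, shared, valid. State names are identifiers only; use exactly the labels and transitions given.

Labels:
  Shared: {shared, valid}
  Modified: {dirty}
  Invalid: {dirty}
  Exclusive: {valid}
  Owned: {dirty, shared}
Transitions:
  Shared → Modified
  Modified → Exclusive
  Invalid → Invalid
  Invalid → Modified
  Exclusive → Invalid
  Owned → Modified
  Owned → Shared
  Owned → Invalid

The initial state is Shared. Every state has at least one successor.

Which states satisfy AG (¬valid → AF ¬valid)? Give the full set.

States satisfying ¬valid → AF ¬valid: {Shared, Modified, Invalid, Exclusive, Owned}.
States satisfying AG (¬valid → AF ¬valid): {Shared, Modified, Invalid, Exclusive, Owned}.

{Shared, Modified, Invalid, Exclusive, Owned}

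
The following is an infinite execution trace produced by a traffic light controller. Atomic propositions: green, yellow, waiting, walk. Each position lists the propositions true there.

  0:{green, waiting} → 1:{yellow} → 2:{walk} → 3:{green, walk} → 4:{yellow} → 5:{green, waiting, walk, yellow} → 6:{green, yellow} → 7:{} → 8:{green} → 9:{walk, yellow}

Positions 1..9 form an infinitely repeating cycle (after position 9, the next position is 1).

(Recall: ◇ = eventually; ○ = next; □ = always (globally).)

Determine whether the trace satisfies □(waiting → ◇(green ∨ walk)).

Holds

waiting → ◇(green ∨ walk) holds at every position 0..9, and those are all positions ever visited, so □(waiting → ◇(green ∨ walk)) holds.
Positions where waiting holds: 0, 5.
Check ◇(green ∨ walk) at each: 0→ok, 5→ok.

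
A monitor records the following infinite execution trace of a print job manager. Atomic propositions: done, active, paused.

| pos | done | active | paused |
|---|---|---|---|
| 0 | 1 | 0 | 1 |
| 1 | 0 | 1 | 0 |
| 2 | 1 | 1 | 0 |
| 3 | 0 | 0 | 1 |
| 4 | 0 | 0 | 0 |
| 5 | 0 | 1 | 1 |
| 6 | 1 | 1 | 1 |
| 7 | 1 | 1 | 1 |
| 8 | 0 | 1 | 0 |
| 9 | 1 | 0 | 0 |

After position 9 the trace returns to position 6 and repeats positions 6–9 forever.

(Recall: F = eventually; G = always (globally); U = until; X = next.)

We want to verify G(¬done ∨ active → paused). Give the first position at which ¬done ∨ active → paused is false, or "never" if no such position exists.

1

Check ¬done ∨ active → paused at each position in order: 0 ✓.
At position 1 the labels are {active}, so ¬done ∨ active → paused is false there. This is the first violation.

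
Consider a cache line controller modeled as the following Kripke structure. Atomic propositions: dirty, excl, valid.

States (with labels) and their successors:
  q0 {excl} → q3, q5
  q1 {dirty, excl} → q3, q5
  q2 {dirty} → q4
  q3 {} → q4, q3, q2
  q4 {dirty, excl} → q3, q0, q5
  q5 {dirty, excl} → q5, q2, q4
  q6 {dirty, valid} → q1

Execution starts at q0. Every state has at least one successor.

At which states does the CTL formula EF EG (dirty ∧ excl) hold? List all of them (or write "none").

States satisfying EG (dirty ∧ excl): {q1, q4, q5}.
States satisfying EF EG (dirty ∧ excl): {q0, q1, q2, q3, q4, q5, q6}.

{q0, q1, q2, q3, q4, q5, q6}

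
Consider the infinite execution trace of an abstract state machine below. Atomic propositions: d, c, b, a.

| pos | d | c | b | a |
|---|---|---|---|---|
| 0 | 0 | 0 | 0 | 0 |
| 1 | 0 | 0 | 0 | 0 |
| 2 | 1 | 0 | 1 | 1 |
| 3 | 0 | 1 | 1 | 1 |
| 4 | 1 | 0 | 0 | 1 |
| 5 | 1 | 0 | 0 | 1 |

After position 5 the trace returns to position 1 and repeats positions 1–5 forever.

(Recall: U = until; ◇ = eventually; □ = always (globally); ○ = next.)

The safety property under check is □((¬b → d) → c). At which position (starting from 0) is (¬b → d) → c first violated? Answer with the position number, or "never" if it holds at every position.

2

Check (¬b → d) → c at each position in order: 0 ✓, 1 ✓.
At position 2 the labels are {a, b, d}, so (¬b → d) → c is false there. This is the first violation.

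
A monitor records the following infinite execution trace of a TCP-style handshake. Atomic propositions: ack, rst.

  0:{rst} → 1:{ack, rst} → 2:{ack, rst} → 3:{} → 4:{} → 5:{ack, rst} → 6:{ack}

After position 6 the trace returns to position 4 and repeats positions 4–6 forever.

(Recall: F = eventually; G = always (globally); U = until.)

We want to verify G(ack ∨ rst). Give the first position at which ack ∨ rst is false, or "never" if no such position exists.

Check ack ∨ rst at each position in order: 0 ✓, 1 ✓, 2 ✓.
At position 3 the labels are {}, so ack ∨ rst is false there. This is the first violation.

3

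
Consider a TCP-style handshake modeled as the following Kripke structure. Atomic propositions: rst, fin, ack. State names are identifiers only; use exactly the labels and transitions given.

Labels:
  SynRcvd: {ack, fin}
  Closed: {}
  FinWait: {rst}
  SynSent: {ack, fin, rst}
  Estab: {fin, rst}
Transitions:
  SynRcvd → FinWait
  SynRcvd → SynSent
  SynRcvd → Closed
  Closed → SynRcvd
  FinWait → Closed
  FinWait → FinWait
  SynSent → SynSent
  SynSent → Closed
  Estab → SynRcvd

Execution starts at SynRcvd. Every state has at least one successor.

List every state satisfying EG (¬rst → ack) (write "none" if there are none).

States satisfying ¬rst → ack: {SynRcvd, FinWait, SynSent, Estab}.
States satisfying EG (¬rst → ack): {SynRcvd, FinWait, SynSent, Estab}.

{SynRcvd, FinWait, SynSent, Estab}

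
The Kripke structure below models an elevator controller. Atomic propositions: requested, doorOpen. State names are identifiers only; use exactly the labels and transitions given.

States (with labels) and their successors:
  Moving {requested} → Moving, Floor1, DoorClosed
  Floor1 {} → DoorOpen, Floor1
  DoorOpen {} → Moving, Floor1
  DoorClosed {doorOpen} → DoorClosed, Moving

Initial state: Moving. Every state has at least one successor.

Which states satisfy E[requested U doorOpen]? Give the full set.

States satisfying requested: {Moving}.
States satisfying doorOpen: {DoorClosed}.
States satisfying E[requested U doorOpen]: {Moving, DoorClosed}.

{Moving, DoorClosed}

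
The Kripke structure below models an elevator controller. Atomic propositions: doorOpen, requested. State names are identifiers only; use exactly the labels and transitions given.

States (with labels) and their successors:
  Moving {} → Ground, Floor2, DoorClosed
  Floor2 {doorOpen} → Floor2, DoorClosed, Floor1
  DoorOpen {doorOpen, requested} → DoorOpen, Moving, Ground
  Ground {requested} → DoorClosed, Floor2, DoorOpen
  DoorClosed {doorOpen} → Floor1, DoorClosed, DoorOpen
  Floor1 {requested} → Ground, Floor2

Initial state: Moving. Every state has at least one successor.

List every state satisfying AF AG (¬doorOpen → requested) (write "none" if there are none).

none

States satisfying AG (¬doorOpen → requested): ∅.
States satisfying AF AG (¬doorOpen → requested): ∅.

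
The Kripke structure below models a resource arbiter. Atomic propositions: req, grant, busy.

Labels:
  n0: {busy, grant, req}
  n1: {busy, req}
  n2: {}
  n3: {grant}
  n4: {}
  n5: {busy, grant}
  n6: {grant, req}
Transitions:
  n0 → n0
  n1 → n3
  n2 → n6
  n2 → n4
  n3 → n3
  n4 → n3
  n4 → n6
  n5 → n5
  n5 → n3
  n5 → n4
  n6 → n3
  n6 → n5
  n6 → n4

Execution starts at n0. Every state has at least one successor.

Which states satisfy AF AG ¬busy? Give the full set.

States satisfying AG ¬busy: {n3}.
States satisfying AF AG ¬busy: {n1, n3}.

{n1, n3}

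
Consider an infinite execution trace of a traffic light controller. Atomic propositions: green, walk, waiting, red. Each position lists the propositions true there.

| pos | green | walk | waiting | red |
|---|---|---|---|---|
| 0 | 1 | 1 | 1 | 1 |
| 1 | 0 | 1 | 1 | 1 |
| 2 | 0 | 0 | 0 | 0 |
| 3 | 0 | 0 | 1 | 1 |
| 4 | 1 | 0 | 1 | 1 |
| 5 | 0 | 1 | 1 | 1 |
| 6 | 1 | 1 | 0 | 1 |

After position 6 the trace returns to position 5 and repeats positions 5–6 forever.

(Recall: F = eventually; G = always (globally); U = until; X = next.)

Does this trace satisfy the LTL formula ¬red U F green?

Holds

Walking from position 0: F green first holds at position 0, and ¬red holds at every earlier position along the way, so ¬red U F green holds.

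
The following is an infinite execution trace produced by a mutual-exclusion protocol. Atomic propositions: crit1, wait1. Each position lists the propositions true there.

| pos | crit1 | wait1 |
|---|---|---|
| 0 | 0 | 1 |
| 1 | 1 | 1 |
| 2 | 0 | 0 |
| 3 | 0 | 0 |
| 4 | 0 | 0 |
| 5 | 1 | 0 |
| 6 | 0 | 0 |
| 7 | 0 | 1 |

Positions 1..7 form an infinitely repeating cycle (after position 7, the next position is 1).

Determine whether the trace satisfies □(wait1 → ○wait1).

wait1 → ○wait1 must hold at every position from 0 onward. It fails at position 1, so □(wait1 → ○wait1) is false.
Positions where wait1 holds: 0, 1, 7.
Check ○wait1 at each: 0→ok, 1→fails, 7→ok.

No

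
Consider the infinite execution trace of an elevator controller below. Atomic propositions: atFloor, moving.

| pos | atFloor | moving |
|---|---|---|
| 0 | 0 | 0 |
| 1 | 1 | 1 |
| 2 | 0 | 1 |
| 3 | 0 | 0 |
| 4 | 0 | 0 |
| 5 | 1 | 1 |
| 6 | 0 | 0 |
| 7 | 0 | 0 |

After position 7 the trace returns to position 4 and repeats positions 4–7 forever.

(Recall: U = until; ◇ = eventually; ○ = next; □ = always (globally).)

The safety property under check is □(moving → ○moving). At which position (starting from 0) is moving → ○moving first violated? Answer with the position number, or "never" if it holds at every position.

2

Check moving → ○moving at each position in order: 0 ✓, 1 ✓.
At position 2 the labels are {moving} and the next position 3 has {}, so moving → ○moving is false there. This is the first violation.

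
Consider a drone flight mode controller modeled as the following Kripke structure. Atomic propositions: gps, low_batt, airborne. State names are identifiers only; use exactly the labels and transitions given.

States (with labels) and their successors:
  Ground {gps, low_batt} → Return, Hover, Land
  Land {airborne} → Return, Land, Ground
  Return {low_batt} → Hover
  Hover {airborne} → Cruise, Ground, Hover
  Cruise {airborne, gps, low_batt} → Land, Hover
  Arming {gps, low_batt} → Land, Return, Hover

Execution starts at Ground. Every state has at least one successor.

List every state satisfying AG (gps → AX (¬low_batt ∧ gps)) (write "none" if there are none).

none

States satisfying gps → AX (¬low_batt ∧ gps): {Land, Return, Hover}.
States satisfying AG (gps → AX (¬low_batt ∧ gps)): ∅.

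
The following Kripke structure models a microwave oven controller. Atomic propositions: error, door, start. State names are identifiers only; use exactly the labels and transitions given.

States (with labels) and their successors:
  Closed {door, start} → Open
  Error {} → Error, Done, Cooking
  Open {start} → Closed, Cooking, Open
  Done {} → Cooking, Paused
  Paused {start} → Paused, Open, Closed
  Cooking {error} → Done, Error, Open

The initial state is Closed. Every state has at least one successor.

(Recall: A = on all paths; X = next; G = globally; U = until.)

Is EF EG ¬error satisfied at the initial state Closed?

States satisfying EG ¬error: {Closed, Error, Open, Done, Paused}.
States satisfying EF EG ¬error: {Closed, Error, Open, Done, Paused, Cooking}.
Some path from Closed reaches a state where EG ¬error holds.
Closed ∈ Sat(EF EG ¬error).

Yes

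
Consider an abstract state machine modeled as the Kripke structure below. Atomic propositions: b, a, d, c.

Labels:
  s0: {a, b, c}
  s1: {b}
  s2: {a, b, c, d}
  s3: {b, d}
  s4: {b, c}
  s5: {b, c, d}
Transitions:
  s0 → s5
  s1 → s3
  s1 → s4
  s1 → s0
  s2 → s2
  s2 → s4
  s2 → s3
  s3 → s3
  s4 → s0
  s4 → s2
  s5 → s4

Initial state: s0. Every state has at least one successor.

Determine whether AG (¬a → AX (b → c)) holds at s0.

States satisfying ¬a → AX (b → c): {s0, s2, s4, s5}.
States satisfying AG (¬a → AX (b → c)): ∅.
s3 is reachable from s0 and violates ¬a → AX (b → c), so AG fails at s0.
s0 ∉ Sat(AG (¬a → AX (b → c))).

Violated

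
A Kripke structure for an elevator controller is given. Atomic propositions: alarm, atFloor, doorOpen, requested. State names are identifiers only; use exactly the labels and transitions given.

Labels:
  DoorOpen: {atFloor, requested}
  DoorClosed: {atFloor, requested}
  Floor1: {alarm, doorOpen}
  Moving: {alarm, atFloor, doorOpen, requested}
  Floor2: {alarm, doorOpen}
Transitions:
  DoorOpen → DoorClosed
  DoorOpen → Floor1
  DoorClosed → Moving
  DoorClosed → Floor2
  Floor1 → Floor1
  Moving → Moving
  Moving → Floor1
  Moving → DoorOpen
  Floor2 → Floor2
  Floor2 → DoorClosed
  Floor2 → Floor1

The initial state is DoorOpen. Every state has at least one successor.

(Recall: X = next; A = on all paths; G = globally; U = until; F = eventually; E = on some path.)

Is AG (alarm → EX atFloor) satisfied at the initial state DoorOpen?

States satisfying alarm → EX atFloor: {DoorOpen, DoorClosed, Moving, Floor2}.
States satisfying AG (alarm → EX atFloor): ∅.
Floor1 is reachable from DoorOpen and violates alarm → EX atFloor, so AG fails at DoorOpen.
DoorOpen ∉ Sat(AG (alarm → EX atFloor)).

Violated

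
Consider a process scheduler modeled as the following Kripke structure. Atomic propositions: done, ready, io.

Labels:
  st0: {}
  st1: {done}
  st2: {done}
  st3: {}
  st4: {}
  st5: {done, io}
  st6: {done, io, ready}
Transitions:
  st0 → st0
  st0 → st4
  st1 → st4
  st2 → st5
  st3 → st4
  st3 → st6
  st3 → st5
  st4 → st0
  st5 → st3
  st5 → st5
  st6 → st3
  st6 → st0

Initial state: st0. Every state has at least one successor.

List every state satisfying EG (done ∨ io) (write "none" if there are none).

{st2, st5}

States satisfying done ∨ io: {st1, st2, st5, st6}.
States satisfying EG (done ∨ io): {st2, st5}.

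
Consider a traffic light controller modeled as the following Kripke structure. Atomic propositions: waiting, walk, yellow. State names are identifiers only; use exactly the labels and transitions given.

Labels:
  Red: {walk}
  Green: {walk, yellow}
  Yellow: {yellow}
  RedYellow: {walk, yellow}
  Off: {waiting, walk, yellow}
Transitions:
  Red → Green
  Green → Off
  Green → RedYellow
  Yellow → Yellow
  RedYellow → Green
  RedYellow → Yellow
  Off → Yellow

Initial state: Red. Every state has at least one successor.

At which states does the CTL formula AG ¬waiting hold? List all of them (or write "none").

{Yellow}

States satisfying ¬waiting: {Red, Green, Yellow, RedYellow}.
States satisfying AG ¬waiting: {Yellow}.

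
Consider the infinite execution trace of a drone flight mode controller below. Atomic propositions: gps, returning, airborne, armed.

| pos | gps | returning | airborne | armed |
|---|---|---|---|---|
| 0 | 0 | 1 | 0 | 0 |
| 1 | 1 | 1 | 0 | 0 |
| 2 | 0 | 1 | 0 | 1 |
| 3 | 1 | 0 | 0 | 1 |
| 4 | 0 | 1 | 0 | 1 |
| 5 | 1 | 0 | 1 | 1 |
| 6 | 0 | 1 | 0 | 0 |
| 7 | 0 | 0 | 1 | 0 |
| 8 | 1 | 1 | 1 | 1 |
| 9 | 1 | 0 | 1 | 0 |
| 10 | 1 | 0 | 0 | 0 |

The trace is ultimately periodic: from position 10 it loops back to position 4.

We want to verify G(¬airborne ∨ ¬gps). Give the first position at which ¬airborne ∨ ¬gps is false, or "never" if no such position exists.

5

Check ¬airborne ∨ ¬gps at each position in order: 0 ✓, 1 ✓, 2 ✓, 3 ✓, 4 ✓.
At position 5 the labels are {airborne, armed, gps}, so ¬airborne ∨ ¬gps is false there. This is the first violation.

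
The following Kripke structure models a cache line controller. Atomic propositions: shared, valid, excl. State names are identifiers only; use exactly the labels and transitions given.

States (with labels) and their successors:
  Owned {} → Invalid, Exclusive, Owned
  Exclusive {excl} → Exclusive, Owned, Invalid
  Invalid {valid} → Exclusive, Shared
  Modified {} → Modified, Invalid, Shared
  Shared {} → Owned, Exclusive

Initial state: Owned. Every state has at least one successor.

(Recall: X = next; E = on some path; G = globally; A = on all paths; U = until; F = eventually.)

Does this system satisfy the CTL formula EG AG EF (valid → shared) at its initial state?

Satisfied

States satisfying AG EF (valid → shared): {Owned, Exclusive, Invalid, Modified, Shared}.
States satisfying EG AG EF (valid → shared): {Owned, Exclusive, Invalid, Modified, Shared}.
Owned ∈ Sat(EG AG EF (valid → shared)).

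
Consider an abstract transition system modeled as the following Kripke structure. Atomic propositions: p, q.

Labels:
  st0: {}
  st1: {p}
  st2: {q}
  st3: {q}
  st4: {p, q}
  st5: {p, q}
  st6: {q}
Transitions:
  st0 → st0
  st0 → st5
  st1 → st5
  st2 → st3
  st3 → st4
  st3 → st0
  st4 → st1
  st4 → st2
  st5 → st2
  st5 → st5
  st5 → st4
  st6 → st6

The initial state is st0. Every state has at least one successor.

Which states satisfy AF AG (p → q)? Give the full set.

{st6}

States satisfying AG (p → q): {st6}.
States satisfying AF AG (p → q): {st6}.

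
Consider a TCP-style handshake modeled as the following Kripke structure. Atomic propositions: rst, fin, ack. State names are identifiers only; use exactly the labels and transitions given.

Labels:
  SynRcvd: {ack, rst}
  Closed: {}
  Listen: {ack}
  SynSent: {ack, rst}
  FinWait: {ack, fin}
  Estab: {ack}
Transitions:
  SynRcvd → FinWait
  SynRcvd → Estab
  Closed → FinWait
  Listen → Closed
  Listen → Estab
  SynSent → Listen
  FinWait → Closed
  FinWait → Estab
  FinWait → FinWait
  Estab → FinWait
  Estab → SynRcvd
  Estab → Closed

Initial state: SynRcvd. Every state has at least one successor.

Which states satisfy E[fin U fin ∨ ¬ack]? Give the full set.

States satisfying fin: {FinWait}.
States satisfying fin ∨ ¬ack: {Closed, FinWait}.
States satisfying E[fin U fin ∨ ¬ack]: {Closed, FinWait}.

{Closed, FinWait}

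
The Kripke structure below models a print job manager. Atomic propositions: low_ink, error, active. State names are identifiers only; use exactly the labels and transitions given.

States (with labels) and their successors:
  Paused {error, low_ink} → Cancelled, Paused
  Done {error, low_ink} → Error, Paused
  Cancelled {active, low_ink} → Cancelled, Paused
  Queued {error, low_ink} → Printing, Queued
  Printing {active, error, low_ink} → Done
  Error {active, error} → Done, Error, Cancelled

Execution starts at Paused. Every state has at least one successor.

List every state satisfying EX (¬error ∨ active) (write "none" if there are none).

States satisfying ¬error ∨ active: {Cancelled, Printing, Error}.
States satisfying EX (¬error ∨ active): {Paused, Done, Cancelled, Queued, Error}.

{Paused, Done, Cancelled, Queued, Error}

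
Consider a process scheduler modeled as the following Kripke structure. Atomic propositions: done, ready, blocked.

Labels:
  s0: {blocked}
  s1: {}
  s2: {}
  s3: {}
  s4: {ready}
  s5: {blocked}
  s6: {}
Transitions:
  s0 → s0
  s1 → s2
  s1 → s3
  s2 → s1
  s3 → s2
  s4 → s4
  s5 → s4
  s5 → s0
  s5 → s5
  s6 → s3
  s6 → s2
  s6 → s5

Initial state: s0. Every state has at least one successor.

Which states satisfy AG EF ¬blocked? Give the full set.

{s1, s2, s3, s4}

States satisfying EF ¬blocked: {s1, s2, s3, s4, s5, s6}.
States satisfying AG EF ¬blocked: {s1, s2, s3, s4}.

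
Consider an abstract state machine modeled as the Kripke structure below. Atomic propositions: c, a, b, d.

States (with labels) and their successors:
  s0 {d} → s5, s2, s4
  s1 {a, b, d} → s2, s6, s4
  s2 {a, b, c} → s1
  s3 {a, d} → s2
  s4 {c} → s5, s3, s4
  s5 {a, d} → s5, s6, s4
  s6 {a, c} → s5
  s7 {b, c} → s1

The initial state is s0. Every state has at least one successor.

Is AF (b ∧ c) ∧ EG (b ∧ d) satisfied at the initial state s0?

States satisfying b ∧ c: {s2, s7}.
States satisfying AF (b ∧ c): {s2, s3, s7}.
States satisfying b ∧ d: {s1}.
States satisfying EG (b ∧ d): ∅.
States satisfying AF (b ∧ c) ∧ EG (b ∧ d): ∅.
s0 ∉ Sat(AF (b ∧ c) ∧ EG (b ∧ d)).

No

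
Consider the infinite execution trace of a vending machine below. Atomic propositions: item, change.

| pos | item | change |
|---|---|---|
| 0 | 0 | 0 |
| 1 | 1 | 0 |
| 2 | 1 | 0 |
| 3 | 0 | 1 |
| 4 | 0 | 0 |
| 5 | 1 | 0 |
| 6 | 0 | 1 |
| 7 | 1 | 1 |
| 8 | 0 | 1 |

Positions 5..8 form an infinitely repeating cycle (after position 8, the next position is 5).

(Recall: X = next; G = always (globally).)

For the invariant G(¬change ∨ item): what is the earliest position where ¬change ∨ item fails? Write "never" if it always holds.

3

Check ¬change ∨ item at each position in order: 0 ✓, 1 ✓, 2 ✓.
At position 3 the labels are {change}, so ¬change ∨ item is false there. This is the first violation.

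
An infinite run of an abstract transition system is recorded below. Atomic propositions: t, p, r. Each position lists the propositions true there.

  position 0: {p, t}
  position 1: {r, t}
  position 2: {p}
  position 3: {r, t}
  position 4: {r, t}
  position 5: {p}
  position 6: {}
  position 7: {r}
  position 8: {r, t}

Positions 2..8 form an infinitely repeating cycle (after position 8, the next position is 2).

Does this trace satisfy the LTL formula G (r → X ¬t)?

r → X ¬t must hold at every position from 0 onward. It fails at position 3, so G (r → X ¬t) is false.
Positions where r holds: 1, 3, 4, 7, 8.
Check X ¬t at each: 1→ok, 3→fails, 4→ok, 7→fails, 8→ok.

Does not hold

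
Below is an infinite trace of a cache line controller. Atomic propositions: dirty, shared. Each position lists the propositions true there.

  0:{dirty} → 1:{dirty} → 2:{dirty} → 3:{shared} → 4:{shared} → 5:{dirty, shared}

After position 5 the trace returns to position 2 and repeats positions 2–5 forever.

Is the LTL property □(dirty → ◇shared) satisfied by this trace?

dirty → ◇shared holds at every position 0..5, and those are all positions ever visited, so □(dirty → ◇shared) holds.
Positions where dirty holds: 0, 1, 2, 5.
Check ◇shared at each: 0→ok, 1→ok, 2→ok, 5→ok.

Satisfied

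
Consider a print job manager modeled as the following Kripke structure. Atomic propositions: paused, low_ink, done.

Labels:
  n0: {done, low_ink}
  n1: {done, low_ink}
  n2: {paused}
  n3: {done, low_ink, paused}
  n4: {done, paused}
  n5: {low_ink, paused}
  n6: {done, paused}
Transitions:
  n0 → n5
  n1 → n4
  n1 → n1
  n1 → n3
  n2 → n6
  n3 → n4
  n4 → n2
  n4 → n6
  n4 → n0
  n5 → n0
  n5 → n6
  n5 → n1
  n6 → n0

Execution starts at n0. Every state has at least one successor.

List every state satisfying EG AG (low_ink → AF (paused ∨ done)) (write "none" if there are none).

{n0, n1, n2, n3, n4, n5, n6}

States satisfying AG (low_ink → AF (paused ∨ done)): {n0, n1, n2, n3, n4, n5, n6}.
States satisfying EG AG (low_ink → AF (paused ∨ done)): {n0, n1, n2, n3, n4, n5, n6}.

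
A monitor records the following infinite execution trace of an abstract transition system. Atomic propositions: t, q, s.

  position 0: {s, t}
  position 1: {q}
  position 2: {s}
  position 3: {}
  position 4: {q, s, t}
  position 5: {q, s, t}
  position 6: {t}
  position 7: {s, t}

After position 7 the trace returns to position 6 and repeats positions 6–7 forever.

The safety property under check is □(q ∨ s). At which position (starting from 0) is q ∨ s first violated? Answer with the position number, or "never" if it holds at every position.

3

Check q ∨ s at each position in order: 0 ✓, 1 ✓, 2 ✓.
At position 3 the labels are {}, so q ∨ s is false there. This is the first violation.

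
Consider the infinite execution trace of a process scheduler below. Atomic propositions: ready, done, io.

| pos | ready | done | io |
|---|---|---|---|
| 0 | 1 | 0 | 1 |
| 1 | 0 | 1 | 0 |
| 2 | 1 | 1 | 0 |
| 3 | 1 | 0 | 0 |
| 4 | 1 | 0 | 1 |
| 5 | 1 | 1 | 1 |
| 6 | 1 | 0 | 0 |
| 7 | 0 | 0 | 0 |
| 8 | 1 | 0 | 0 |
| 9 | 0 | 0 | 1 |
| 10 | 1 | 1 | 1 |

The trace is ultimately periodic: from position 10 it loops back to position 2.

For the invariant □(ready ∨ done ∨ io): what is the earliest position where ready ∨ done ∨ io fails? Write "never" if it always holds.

7

Check ready ∨ done ∨ io at each position in order: 0 ✓, 1 ✓, 2 ✓, 3 ✓, 4 ✓, 5 ✓, 6 ✓.
At position 7 the labels are {}, so ready ∨ done ∨ io is false there. This is the first violation.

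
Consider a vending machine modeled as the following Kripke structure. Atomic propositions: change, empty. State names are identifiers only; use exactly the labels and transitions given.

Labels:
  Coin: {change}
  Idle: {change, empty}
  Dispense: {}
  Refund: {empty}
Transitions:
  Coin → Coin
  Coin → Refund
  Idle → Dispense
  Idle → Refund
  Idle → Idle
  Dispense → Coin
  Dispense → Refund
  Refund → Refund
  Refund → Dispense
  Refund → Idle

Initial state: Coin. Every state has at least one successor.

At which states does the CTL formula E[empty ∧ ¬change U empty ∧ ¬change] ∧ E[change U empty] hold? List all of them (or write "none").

States satisfying empty ∧ ¬change: {Refund}.
States satisfying E[empty ∧ ¬change U empty ∧ ¬change]: {Refund}.
States satisfying change: {Coin, Idle}.
States satisfying empty: {Idle, Refund}.
States satisfying E[change U empty]: {Coin, Idle, Refund}.
States satisfying E[empty ∧ ¬change U empty ∧ ¬change] ∧ E[change U empty]: {Refund}.

{Refund}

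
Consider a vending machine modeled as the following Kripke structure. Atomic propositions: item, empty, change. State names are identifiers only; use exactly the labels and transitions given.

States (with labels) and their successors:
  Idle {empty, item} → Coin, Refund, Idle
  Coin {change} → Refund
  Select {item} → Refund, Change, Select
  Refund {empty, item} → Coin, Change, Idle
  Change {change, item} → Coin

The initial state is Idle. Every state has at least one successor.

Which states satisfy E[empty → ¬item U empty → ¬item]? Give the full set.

{Coin, Select, Change}

States satisfying empty → ¬item: {Coin, Select, Change}.
States satisfying E[empty → ¬item U empty → ¬item]: {Coin, Select, Change}.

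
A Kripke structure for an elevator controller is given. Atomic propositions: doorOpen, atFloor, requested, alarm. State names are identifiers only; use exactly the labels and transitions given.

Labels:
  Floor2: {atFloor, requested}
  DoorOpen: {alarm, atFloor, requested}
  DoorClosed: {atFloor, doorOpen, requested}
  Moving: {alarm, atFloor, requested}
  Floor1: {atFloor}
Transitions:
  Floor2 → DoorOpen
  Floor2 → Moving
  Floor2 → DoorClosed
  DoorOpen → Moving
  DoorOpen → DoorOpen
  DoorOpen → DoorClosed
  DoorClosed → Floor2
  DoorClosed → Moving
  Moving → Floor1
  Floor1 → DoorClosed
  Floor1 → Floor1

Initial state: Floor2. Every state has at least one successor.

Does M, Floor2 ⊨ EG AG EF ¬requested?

Yes

States satisfying AG EF ¬requested: {Floor2, DoorOpen, DoorClosed, Moving, Floor1}.
States satisfying EG AG EF ¬requested: {Floor2, DoorOpen, DoorClosed, Moving, Floor1}.
Floor2 ∈ Sat(EG AG EF ¬requested).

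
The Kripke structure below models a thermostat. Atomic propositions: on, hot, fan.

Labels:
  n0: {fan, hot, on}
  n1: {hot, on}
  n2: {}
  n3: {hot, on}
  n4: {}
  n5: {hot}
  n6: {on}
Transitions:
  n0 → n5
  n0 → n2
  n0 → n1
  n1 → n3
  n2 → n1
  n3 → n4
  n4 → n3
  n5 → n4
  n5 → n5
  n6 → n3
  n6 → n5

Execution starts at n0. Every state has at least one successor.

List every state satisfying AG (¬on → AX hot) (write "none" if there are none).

States satisfying ¬on → AX hot: {n0, n1, n2, n3, n4, n6}.
States satisfying AG (¬on → AX hot): {n1, n2, n3, n4}.

{n1, n2, n3, n4}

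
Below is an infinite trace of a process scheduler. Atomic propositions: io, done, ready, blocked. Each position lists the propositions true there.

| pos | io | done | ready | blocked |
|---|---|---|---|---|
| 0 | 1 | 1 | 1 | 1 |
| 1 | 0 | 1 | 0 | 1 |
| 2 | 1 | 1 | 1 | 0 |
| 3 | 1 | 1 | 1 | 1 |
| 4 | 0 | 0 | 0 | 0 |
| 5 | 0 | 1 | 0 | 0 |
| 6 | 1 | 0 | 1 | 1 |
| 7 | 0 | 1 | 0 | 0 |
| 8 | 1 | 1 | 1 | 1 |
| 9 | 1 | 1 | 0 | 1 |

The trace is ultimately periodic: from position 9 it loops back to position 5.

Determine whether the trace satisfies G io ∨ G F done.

Holds

io must hold at every position from 0 onward. It fails at position 1, so G io is false.
F done holds at every position 0..9, and those are all positions ever visited, so G F done holds.
At position 0: G io is false; G F done is true; so G io ∨ G F done is true.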